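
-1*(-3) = 3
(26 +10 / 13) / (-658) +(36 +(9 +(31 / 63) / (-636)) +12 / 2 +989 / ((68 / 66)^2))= 3476162776043 / 3537583686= 982.64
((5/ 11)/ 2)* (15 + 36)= 255/ 22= 11.59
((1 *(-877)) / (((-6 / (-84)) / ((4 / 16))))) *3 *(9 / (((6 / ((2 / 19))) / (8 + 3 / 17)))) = -7679889 / 646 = -11888.37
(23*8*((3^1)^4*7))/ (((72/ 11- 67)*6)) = -27324/ 95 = -287.62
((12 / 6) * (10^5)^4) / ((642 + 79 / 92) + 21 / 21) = 3680000000000000000000 / 11847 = 310627162994851017.14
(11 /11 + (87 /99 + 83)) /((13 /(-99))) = -8403 /13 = -646.38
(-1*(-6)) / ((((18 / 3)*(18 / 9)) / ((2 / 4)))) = 1 / 4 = 0.25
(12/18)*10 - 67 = -181/3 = -60.33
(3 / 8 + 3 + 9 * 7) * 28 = 3717 / 2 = 1858.50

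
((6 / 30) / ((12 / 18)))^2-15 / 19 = -1329 / 1900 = -0.70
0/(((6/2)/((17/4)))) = 0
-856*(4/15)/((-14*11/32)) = 54784/1155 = 47.43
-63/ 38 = -1.66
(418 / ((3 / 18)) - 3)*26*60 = 3907800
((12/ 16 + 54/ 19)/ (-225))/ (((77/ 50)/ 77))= -91/ 114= -0.80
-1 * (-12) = 12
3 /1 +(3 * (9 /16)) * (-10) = -111 /8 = -13.88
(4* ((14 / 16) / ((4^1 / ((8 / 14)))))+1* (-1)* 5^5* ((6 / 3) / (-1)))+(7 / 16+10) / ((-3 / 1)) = 299857 / 48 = 6247.02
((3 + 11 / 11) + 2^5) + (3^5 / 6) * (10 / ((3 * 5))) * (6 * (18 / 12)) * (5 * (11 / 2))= 6718.50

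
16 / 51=0.31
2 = 2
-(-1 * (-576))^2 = -331776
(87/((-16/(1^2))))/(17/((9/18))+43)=-87/1232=-0.07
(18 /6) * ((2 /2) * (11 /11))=3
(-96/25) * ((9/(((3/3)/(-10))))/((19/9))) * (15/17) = 46656/323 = 144.45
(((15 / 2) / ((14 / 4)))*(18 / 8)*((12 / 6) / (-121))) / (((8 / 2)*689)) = -135 / 4668664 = -0.00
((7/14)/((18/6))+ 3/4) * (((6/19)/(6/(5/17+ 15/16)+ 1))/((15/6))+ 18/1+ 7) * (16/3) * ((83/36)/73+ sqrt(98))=853772777/220986549+ 41145676 * sqrt(2)/48051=1214.84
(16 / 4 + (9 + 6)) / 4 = 19 / 4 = 4.75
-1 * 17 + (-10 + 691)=664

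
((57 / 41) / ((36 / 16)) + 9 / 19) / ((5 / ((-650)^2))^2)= 18214777750000 / 2337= 7794085472.83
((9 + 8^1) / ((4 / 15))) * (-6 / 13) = -765 / 26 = -29.42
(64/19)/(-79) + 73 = 109509/1501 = 72.96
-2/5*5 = -2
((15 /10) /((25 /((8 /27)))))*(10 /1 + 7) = 68 /225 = 0.30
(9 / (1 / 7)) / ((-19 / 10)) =-630 / 19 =-33.16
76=76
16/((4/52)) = 208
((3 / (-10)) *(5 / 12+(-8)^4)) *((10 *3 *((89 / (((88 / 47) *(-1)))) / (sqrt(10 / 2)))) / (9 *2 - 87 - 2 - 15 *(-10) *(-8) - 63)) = -616871193 *sqrt(5) / 2347840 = -587.50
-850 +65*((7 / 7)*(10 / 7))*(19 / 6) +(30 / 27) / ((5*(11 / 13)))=-555.69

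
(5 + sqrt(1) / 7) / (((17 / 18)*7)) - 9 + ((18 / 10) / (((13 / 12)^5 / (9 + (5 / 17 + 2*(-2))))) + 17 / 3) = 3554608150 / 927861207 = 3.83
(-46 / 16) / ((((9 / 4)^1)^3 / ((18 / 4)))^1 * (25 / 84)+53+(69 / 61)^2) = -9585296 / 183480379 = -0.05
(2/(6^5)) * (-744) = -31/162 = -0.19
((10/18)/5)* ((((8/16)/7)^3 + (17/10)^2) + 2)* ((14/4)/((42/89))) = 29857631/7408800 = 4.03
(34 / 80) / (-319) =-17 / 12760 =-0.00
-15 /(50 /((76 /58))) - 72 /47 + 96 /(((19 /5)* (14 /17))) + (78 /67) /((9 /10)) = 30.05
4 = 4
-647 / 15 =-43.13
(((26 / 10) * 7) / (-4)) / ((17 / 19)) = -1729 / 340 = -5.09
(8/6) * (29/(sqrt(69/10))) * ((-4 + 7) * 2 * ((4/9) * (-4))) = -3712 * sqrt(690)/621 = -157.01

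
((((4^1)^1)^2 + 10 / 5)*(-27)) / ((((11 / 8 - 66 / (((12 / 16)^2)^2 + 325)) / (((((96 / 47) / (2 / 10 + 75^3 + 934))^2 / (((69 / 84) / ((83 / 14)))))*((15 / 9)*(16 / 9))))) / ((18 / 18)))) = -10295590912000 / 49753419704615299959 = -0.00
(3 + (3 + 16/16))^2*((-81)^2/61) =321489/61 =5270.31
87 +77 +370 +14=548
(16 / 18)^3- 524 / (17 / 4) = -1519280 / 12393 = -122.59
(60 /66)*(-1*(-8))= 80 /11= 7.27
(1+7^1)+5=13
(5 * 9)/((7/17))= 765/7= 109.29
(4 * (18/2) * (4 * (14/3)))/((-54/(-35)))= 3920/9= 435.56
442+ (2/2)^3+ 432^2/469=394391/469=840.92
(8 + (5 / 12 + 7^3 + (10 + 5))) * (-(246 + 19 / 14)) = -15226811 / 168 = -90635.78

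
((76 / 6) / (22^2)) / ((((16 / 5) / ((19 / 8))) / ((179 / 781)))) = 323095 / 72576768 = 0.00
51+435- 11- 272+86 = 289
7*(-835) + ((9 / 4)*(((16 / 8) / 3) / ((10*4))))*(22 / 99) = -701399 / 120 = -5844.99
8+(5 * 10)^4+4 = 6250012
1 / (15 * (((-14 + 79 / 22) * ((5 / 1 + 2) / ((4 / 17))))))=-88 / 408765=-0.00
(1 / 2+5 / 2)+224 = 227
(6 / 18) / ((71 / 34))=34 / 213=0.16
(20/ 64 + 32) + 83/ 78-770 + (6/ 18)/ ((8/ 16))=-153079/ 208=-735.96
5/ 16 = 0.31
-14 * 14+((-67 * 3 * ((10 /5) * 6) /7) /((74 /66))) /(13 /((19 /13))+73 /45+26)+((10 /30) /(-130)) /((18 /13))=-204.42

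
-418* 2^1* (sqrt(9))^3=-22572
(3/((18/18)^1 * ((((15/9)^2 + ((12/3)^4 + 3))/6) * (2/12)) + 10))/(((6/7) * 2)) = 0.10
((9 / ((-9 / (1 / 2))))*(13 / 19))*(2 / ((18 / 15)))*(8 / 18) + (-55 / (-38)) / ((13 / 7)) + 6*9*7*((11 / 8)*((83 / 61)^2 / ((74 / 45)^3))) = 216.91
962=962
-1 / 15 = -0.07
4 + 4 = 8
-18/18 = -1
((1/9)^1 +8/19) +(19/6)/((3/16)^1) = 331/19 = 17.42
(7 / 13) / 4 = 7 / 52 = 0.13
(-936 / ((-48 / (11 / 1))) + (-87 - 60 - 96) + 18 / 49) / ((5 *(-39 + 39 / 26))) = 919 / 6125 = 0.15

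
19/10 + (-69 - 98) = -1651/10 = -165.10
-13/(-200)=13/200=0.06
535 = 535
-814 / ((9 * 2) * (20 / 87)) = -11803 / 60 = -196.72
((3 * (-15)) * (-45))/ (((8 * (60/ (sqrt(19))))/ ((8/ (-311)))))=-135 * sqrt(19)/ 1244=-0.47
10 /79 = 0.13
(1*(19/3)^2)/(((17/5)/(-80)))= -943.79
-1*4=-4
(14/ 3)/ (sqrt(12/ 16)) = 28 *sqrt(3)/ 9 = 5.39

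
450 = 450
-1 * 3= -3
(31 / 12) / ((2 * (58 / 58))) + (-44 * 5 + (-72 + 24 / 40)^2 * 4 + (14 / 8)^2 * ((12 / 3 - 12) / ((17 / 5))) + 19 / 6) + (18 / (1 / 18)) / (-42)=1439522401 / 71400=20161.38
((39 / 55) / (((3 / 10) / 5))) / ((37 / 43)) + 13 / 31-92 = -982183 / 12617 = -77.85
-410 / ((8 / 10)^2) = -5125 / 8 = -640.62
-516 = -516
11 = 11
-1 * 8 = -8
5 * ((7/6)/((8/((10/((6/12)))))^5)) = 569.66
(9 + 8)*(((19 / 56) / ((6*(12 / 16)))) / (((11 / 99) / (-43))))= -13889 / 28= -496.04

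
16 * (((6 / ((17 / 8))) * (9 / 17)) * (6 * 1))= 41472 / 289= 143.50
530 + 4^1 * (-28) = 418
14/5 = 2.80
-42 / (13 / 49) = -2058 / 13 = -158.31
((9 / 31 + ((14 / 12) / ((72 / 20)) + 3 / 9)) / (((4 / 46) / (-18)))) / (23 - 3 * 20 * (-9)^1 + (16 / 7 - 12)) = -510853 / 1440756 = -0.35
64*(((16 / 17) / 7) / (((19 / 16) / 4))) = 65536 / 2261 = 28.99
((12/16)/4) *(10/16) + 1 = 143/128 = 1.12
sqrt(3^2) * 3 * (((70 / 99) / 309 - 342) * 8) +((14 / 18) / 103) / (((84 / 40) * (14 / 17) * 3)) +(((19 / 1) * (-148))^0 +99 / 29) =-458657800373 / 18629919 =-24619.42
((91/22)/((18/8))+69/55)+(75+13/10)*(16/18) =11701/165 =70.92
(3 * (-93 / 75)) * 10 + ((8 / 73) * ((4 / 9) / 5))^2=-401432546 / 10791225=-37.20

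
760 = 760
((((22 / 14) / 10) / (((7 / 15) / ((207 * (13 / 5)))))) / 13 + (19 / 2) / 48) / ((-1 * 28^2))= -332543 / 18439680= -0.02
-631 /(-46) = 631 /46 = 13.72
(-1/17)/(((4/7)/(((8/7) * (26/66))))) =-26/561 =-0.05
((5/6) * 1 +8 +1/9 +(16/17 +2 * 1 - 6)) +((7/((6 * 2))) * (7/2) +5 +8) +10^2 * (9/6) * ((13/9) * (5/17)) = 6095/72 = 84.65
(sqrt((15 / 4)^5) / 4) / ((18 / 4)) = 25 * sqrt(15) / 64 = 1.51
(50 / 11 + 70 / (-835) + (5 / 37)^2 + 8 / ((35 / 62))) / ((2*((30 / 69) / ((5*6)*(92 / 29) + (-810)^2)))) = 35926831056604527 / 2552575795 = 14074736.24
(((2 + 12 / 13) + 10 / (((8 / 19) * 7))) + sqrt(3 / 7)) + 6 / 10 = sqrt(21) / 7 + 12587 / 1820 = 7.57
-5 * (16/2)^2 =-320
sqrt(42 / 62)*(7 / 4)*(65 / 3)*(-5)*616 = -350350*sqrt(651) / 93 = -96119.09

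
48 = 48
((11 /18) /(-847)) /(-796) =1 /1103256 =0.00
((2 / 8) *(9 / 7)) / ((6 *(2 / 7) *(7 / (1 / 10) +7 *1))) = 3 / 1232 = 0.00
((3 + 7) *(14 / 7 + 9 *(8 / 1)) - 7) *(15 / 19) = 10995 / 19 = 578.68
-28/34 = -0.82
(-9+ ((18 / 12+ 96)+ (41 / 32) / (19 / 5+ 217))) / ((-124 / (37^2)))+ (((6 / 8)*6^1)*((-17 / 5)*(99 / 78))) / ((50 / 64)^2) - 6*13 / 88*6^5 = -15467710911239623 / 1957612800000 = -7901.31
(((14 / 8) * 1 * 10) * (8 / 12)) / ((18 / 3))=35 / 18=1.94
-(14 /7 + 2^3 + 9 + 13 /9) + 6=-130 /9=-14.44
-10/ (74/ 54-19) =135/ 238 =0.57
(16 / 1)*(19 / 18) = 152 / 9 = 16.89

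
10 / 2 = 5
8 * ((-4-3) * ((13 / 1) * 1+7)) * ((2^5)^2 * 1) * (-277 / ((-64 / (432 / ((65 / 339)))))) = -145388888064 / 13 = -11183760620.31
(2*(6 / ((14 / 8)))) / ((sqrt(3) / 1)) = 16*sqrt(3) / 7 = 3.96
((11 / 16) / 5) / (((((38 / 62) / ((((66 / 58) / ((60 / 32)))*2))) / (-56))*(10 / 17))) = -1785476 / 68875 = -25.92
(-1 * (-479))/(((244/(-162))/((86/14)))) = -1668357/854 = -1953.58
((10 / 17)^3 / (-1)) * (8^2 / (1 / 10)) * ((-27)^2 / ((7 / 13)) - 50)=-169849.09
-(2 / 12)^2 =-1 / 36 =-0.03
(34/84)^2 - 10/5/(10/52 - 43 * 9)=0.17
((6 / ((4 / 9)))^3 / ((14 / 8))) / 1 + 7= 1412.93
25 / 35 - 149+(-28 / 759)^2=-597966590 / 4032567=-148.28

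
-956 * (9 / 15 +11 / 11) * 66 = -504768 / 5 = -100953.60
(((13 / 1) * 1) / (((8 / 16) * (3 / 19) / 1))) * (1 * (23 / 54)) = 5681 / 81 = 70.14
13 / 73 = 0.18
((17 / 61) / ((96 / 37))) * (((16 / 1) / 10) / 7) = 629 / 25620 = 0.02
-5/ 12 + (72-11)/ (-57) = -113/ 76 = -1.49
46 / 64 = 23 / 32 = 0.72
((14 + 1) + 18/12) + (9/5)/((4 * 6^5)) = 285121/17280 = 16.50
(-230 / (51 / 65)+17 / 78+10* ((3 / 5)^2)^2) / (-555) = 48336563 / 91991250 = 0.53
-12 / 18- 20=-62 / 3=-20.67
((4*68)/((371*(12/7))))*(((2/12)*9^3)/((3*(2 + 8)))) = 459/265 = 1.73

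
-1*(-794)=794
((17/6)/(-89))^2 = 289/285156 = 0.00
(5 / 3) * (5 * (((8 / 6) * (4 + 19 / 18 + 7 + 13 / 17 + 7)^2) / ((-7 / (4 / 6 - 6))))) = 3325.65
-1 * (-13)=13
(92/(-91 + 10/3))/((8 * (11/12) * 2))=-207/2893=-0.07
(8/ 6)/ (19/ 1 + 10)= 4/ 87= 0.05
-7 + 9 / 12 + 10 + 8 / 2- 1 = 27 / 4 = 6.75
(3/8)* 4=3/2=1.50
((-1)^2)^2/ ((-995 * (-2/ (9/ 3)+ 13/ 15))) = -1/ 199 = -0.01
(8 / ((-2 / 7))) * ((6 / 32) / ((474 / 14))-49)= 433503 / 316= 1371.84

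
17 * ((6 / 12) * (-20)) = -170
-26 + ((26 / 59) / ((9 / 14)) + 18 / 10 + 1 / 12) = -248839 / 10620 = -23.43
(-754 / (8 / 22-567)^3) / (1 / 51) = 51182274 / 242153851337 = 0.00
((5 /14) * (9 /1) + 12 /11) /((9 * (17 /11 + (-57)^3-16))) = -17 /6581988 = -0.00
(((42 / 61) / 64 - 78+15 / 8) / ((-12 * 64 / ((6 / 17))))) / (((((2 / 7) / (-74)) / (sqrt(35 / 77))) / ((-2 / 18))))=0.68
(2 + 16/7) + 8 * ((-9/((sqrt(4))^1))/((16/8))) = -96/7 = -13.71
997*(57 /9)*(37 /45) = 5191.79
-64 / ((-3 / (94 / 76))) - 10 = 934 / 57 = 16.39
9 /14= 0.64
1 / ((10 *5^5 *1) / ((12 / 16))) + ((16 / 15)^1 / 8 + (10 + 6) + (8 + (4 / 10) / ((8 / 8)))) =9200009 / 375000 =24.53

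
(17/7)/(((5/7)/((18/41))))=306/205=1.49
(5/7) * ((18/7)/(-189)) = -10/1029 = -0.01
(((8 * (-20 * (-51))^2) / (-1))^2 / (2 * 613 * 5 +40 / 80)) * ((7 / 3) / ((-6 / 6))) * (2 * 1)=-215524270080000 / 4087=-52734100827.01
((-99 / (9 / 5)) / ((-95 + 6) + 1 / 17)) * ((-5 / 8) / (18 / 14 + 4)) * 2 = -4675 / 31968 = -0.15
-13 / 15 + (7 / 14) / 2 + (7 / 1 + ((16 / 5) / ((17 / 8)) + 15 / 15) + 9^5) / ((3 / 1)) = 20079263 / 1020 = 19685.55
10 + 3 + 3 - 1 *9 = 7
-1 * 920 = -920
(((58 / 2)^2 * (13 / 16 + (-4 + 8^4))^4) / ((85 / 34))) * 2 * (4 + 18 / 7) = 10163027830764276971125 / 8192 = 1240603983247592403.70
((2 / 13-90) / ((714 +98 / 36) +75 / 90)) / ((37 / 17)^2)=-1518984 / 57466513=-0.03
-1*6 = -6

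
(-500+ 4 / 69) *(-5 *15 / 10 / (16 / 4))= 21560 / 23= 937.39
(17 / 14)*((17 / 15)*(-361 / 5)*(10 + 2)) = -1192.33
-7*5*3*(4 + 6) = -1050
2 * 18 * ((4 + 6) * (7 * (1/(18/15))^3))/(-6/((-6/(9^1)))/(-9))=-4375/3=-1458.33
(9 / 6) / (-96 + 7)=-0.02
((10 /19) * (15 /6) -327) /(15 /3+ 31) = -1547 /171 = -9.05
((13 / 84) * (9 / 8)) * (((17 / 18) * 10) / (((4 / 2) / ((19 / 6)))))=2.60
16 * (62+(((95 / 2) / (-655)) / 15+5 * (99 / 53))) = 1141.36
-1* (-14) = 14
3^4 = 81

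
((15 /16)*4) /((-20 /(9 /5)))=-27 /80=-0.34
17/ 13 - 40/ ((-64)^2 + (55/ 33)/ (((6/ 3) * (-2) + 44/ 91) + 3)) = 9737057/ 7502053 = 1.30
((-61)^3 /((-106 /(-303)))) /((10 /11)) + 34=-756491633 /1060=-713671.35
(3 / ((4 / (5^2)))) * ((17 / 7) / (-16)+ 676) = 5677125 / 448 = 12672.15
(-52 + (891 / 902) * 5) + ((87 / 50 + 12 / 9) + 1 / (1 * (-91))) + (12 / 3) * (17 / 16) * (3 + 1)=-7554892 / 279825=-27.00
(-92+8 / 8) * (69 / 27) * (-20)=41860 / 9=4651.11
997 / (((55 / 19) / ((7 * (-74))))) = -9812474 / 55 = -178408.62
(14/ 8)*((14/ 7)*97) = 339.50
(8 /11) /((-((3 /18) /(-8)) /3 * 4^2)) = 72 /11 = 6.55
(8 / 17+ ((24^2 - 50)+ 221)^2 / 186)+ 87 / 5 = 15904433 / 5270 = 3017.92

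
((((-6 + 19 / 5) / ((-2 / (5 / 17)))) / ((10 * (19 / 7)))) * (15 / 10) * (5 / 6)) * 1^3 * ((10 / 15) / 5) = 77 / 38760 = 0.00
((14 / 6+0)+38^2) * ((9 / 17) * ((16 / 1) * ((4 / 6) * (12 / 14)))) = 833088 / 119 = 7000.74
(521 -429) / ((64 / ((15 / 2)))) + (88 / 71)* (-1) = 21679 / 2272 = 9.54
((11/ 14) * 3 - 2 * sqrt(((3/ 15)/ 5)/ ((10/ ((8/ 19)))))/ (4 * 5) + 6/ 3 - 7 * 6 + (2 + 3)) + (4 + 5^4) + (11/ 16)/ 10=667997/ 1120 - sqrt(95)/ 2375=596.42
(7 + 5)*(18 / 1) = 216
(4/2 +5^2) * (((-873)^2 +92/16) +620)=20594378.25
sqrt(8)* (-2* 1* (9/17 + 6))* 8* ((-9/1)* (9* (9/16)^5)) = 530909559* sqrt(2)/557056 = 1347.83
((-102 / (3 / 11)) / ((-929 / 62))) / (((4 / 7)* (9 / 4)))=162316 / 8361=19.41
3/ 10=0.30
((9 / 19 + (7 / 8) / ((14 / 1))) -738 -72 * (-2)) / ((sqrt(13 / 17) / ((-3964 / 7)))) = 178789283 * sqrt(221) / 6916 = 384310.84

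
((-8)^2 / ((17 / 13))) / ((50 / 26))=10816 / 425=25.45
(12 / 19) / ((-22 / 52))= -312 / 209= -1.49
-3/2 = -1.50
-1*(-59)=59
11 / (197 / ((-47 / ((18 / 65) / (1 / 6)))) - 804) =-33605 / 2477496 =-0.01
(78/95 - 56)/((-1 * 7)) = 5242/665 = 7.88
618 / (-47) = -618 / 47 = -13.15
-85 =-85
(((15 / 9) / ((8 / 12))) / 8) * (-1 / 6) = -5 / 96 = -0.05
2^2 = 4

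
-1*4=-4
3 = 3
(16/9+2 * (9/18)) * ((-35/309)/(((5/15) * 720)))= -175/133488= -0.00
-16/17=-0.94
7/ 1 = 7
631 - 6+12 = 637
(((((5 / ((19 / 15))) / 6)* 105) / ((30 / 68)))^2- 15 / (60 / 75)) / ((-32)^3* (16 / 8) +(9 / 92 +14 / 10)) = -4068173875 / 10882659431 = -0.37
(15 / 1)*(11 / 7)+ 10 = 235 / 7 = 33.57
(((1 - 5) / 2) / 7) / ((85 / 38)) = -76 / 595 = -0.13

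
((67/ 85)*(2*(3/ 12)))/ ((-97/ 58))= -1943/ 8245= -0.24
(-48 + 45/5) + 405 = 366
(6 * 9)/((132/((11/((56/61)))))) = 549/112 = 4.90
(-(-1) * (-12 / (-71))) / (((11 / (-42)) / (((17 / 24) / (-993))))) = 119 / 258511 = 0.00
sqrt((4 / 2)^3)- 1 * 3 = -3+2 * sqrt(2) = -0.17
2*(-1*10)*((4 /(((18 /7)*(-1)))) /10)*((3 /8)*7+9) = 36.17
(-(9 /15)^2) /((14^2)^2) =-9 /960400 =-0.00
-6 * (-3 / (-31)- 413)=76800 / 31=2477.42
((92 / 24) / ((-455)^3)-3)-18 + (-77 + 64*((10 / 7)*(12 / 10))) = 6620659477 / 565178250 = 11.71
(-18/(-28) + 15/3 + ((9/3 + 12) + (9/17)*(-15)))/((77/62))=93713/9163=10.23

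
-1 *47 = -47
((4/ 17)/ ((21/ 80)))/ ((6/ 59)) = 9440/ 1071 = 8.81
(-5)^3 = -125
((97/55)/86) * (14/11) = 679/26015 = 0.03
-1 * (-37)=37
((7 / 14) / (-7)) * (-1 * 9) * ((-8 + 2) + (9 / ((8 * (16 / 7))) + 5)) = -585 / 1792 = -0.33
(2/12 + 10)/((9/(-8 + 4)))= -122/27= -4.52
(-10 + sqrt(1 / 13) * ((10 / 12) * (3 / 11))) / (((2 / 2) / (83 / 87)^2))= -68890 / 7569 + 34445 * sqrt(13) / 2164734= -9.04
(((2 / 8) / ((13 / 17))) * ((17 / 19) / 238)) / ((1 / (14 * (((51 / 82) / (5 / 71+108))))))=61557 / 621635768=0.00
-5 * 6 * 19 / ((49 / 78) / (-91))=577980 / 7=82568.57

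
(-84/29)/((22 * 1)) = -42/319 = -0.13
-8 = -8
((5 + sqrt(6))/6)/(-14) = -5/84 - sqrt(6)/84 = -0.09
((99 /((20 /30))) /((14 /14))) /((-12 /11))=-1089 /8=-136.12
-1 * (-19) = 19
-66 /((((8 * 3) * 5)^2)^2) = -11 /34560000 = -0.00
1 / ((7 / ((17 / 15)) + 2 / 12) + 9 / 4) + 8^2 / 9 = 114028 / 15777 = 7.23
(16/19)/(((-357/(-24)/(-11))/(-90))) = 126720/2261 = 56.05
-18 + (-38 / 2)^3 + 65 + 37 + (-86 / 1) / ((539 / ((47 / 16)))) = -29215821 / 4312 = -6775.47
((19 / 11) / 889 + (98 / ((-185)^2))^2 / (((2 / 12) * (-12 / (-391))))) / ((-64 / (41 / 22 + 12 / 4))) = -0.00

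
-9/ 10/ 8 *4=-9/ 20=-0.45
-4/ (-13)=4/ 13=0.31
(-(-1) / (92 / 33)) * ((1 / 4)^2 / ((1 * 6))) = 0.00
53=53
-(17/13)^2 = -1.71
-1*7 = -7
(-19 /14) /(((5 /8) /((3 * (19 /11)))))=-4332 /385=-11.25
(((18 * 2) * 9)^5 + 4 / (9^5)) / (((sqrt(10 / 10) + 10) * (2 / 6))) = 210832519264920580 / 216513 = 973763789079.27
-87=-87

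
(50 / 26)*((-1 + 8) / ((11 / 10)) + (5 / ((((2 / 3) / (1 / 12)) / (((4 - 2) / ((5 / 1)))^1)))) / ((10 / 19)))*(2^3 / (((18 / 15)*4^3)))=25075 / 18304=1.37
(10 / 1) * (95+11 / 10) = 961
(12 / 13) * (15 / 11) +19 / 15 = 5417 / 2145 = 2.53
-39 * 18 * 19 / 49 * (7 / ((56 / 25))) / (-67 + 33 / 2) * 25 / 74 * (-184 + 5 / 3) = -759988125 / 732452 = -1037.59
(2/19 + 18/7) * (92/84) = 8188/2793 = 2.93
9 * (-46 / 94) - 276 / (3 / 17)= -73715 / 47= -1568.40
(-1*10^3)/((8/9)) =-1125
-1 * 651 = -651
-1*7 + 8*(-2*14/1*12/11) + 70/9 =-24115/99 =-243.59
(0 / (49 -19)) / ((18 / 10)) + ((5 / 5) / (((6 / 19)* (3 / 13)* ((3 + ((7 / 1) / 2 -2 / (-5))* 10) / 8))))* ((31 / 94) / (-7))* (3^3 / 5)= -7657 / 11515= -0.66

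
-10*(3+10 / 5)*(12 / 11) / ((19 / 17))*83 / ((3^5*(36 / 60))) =-1411000 / 50787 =-27.78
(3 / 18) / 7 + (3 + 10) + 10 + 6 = 29.02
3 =3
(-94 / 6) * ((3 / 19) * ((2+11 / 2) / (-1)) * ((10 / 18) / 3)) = 1175 / 342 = 3.44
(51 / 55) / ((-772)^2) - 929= -929.00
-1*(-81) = 81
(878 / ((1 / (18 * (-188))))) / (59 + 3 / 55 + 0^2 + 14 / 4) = -326826720 / 6881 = -47496.98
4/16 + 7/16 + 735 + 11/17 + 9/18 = 200419/272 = 736.83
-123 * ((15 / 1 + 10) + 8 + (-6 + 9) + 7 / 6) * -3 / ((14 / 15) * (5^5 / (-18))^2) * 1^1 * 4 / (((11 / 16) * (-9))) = -0.32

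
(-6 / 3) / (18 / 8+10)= -8 / 49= -0.16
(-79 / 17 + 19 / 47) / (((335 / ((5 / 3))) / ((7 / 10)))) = -0.01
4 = 4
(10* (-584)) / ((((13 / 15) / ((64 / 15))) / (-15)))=5606400 / 13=431261.54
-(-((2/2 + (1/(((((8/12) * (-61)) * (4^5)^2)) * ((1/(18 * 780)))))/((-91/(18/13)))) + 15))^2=-135519735237623593609/529373634267971584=-256.00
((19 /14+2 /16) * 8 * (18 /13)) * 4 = 5976 /91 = 65.67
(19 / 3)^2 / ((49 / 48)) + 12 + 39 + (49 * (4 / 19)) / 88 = 5555317 / 61446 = 90.41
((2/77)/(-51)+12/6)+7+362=1456915/3927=371.00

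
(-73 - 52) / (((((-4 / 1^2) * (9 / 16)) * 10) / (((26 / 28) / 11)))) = 0.47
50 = 50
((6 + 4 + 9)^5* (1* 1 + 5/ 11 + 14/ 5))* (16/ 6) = 1545085776/ 55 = 28092468.65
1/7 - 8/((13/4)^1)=-211/91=-2.32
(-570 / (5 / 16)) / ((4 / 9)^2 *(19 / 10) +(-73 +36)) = 738720 / 14833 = 49.80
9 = 9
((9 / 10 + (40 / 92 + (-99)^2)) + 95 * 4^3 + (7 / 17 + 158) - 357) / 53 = 61323449 / 207230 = 295.92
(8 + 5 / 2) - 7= 7 / 2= 3.50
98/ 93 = 1.05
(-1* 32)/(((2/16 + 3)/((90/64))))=-14.40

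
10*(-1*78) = -780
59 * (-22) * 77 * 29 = -2898434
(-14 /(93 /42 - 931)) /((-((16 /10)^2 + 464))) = -1225 /37916748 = -0.00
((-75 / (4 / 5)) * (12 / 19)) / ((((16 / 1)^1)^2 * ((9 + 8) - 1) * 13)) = -1125 / 1011712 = -0.00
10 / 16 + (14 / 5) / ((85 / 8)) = 3021 / 3400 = 0.89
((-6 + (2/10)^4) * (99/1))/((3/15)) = -2969.21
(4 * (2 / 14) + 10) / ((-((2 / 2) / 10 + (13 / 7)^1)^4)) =-253820000 / 352275361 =-0.72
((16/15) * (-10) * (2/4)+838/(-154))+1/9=-7390/693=-10.66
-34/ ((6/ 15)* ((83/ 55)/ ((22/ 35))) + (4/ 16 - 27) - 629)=82280/ 1584591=0.05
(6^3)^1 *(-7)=-1512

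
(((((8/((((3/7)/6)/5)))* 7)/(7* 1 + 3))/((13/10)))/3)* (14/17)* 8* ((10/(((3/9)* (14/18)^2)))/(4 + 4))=907200/221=4104.98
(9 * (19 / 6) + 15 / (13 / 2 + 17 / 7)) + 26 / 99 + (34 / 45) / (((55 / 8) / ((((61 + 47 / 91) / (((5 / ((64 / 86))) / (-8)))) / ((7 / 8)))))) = 14401086929 / 677927250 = 21.24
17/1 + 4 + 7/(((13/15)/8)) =1113/13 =85.62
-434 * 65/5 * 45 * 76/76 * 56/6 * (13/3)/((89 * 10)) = -1026844/89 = -11537.57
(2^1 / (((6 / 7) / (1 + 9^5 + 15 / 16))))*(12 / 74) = 6613705 / 296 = 22343.60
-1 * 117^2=-13689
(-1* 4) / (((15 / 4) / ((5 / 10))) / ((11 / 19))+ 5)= -0.22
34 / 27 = 1.26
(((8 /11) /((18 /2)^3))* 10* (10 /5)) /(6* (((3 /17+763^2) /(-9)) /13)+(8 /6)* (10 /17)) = -2210 /3306706821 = -0.00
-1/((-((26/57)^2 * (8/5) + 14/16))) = 129960/156979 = 0.83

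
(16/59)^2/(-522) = -128/908541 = -0.00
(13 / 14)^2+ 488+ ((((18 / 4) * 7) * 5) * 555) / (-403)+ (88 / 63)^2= 1752476809 / 6398028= 273.91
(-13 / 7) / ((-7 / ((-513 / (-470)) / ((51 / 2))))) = 2223 / 195755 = 0.01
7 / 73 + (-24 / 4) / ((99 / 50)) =-7069 / 2409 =-2.93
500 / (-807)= -500 / 807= -0.62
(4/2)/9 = 2/9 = 0.22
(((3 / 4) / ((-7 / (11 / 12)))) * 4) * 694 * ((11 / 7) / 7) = -41987 / 686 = -61.21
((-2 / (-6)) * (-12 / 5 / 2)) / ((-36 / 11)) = 11 / 90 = 0.12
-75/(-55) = 15/11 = 1.36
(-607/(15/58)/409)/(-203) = 1214/42945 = 0.03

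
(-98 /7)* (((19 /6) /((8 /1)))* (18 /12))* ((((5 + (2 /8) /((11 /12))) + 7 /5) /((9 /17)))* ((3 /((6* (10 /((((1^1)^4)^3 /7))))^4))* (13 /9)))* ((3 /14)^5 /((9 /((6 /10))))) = -1541033 /3506474797056000000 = -0.00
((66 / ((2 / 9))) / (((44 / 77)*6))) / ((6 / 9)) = 2079 / 16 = 129.94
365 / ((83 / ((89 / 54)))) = 32485 / 4482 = 7.25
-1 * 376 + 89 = -287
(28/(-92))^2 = 49/529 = 0.09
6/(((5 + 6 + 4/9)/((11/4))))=297/206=1.44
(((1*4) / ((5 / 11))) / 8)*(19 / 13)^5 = 27237089 / 3712930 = 7.34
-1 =-1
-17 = -17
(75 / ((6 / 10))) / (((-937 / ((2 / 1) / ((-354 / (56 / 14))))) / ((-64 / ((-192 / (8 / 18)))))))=2000 / 4477923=0.00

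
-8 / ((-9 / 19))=152 / 9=16.89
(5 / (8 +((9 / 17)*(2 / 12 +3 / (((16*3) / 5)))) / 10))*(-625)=-8500000 / 21829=-389.39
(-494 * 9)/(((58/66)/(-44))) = 6455592/29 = 222606.62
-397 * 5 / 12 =-1985 / 12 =-165.42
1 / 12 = 0.08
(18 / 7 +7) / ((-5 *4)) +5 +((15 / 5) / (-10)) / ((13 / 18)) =7473 / 1820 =4.11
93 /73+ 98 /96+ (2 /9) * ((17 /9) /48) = 653803 /283824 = 2.30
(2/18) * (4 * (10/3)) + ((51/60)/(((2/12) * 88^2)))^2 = 1.48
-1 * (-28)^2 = -784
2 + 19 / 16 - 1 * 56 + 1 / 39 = -32939 / 624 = -52.79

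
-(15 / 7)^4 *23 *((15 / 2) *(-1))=17465625 / 4802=3637.16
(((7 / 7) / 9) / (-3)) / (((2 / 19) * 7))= -19 / 378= -0.05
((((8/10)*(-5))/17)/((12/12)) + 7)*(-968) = -111320/17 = -6548.24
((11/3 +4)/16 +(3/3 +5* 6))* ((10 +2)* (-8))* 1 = -3022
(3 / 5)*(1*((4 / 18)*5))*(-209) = -418 / 3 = -139.33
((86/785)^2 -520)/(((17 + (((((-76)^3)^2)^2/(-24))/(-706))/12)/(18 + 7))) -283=-283.00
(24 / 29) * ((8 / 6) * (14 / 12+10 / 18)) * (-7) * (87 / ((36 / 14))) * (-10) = 121520 / 27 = 4500.74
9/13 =0.69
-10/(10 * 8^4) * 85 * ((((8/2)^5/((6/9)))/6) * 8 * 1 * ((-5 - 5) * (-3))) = -1275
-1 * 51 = -51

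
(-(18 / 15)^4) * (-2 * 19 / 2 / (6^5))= 19 / 3750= 0.01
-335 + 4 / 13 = -334.69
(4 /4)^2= 1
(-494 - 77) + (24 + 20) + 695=168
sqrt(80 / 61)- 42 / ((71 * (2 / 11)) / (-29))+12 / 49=4 * sqrt(305) / 61+329103 / 3479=95.74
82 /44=41 /22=1.86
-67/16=-4.19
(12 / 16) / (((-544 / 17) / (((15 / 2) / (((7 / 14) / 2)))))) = -45 / 64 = -0.70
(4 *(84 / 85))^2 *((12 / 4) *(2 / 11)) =677376 / 79475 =8.52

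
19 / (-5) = -19 / 5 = -3.80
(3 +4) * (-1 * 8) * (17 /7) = -136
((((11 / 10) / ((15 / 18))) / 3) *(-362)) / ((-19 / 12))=47784 / 475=100.60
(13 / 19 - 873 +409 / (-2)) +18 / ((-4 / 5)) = -20887 / 19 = -1099.32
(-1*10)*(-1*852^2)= 7259040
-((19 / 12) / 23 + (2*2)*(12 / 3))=-4435 / 276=-16.07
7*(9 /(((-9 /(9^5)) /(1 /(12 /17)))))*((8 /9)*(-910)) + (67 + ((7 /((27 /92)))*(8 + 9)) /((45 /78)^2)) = 2877495102373 /6075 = 473661745.25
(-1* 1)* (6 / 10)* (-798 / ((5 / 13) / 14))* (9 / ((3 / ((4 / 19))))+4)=2018016 / 25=80720.64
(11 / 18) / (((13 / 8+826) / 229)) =10076 / 59589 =0.17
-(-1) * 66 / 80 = 0.82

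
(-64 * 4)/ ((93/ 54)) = -4608/ 31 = -148.65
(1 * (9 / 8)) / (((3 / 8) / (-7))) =-21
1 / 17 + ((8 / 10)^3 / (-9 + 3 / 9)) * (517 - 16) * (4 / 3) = -1088551 / 27625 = -39.40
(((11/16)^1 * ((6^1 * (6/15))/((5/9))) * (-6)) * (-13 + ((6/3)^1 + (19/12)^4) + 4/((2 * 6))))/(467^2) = 0.00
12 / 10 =6 / 5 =1.20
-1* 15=-15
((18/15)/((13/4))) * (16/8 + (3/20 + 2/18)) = 814/975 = 0.83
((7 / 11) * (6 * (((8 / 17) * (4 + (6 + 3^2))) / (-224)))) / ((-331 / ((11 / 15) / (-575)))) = -0.00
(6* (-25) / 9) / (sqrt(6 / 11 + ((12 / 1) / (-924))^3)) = -3850* sqrt(19174309) / 747051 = -22.57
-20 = -20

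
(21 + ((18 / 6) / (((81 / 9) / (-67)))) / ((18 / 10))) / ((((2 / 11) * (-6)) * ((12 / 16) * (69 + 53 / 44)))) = -112288 / 750627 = -0.15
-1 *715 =-715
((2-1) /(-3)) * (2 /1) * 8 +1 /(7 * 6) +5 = -13 /42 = -0.31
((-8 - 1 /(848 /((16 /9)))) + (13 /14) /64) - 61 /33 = -46242445 /4701312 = -9.84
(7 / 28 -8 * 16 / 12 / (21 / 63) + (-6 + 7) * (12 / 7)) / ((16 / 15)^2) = -189225 / 7168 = -26.40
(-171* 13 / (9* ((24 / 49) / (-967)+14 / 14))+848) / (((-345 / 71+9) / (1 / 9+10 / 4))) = 378.90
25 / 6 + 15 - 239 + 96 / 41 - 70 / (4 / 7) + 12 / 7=-338.28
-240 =-240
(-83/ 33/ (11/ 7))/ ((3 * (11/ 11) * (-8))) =581/ 8712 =0.07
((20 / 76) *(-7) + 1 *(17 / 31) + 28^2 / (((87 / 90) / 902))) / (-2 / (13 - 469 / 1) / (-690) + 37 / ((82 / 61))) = 4242018666119760 / 159604485521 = 26578.32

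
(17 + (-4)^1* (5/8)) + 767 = 1563/2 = 781.50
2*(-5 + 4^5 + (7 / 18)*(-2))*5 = 10182.22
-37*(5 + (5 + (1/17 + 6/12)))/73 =-13283/2482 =-5.35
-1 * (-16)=16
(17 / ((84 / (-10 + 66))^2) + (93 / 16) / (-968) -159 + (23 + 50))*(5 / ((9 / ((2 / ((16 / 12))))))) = -54676825 / 836352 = -65.38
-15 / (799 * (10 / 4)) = -6 / 799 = -0.01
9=9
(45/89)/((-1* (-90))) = 1/178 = 0.01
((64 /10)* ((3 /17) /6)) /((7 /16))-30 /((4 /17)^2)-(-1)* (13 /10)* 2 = -2564901 /4760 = -538.84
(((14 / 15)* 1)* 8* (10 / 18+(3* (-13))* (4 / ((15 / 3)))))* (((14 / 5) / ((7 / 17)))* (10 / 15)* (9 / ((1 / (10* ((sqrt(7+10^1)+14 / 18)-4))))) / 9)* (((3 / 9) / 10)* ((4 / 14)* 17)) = 1479347072 / 273375-51011968* sqrt(17) / 30375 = -1512.95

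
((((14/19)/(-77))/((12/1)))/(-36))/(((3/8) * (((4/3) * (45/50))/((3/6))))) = 5/203148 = 0.00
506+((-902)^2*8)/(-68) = -1618606/17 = -95212.12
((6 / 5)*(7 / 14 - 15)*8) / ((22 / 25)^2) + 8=-20782 / 121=-171.75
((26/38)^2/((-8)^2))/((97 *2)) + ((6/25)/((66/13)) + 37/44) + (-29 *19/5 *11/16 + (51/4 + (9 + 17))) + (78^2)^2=45624654274780083/1232598400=37015019.88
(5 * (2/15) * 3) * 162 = 324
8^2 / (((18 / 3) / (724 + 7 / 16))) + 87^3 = 1998691 / 3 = 666230.33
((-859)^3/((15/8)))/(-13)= 5070718232/195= 26003683.24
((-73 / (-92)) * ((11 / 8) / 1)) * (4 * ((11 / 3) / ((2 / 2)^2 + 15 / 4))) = 8833 / 2622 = 3.37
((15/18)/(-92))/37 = -5/20424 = -0.00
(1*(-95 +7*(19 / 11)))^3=-758550528 / 1331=-569910.24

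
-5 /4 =-1.25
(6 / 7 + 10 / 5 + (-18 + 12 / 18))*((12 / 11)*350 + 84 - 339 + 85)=-708320 / 231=-3066.32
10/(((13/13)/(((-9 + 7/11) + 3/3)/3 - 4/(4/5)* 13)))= -7420/11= -674.55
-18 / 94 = -9 / 47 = -0.19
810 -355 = 455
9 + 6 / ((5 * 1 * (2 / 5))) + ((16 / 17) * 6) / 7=1524 / 119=12.81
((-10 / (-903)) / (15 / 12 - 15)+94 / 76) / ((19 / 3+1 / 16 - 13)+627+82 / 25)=93309400 / 47081787599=0.00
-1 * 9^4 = -6561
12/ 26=6/ 13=0.46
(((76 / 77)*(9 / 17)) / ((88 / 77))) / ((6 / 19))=1083 / 748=1.45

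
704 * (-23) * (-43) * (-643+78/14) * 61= -189508350592/7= -27072621513.14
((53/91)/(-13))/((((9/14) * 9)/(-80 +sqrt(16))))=8056/13689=0.59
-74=-74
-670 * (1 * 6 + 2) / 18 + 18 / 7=-295.21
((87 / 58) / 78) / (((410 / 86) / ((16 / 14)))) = 86 / 18655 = 0.00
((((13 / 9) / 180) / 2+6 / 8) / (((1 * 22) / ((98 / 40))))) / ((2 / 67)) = 8020369 / 2851200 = 2.81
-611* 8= -4888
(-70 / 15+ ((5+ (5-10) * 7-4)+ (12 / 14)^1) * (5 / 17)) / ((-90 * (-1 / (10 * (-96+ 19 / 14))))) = 3409225 / 22491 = 151.58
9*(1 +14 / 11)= 225 / 11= 20.45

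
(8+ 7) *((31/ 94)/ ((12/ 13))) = 2015/ 376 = 5.36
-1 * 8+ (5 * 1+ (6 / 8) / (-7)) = -87 / 28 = -3.11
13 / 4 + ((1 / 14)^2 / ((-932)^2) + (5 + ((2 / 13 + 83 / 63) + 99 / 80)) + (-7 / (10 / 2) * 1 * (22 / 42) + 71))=8089766974741 / 99596427840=81.23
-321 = -321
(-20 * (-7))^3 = 2744000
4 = 4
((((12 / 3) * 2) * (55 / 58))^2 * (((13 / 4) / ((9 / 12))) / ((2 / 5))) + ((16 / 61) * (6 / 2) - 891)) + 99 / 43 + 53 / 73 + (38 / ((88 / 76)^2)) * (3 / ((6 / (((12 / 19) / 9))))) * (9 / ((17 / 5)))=-259453698556006 / 993739820469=-261.09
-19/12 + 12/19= -217/228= -0.95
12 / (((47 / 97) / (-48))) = -55872 / 47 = -1188.77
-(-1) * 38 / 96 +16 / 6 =3.06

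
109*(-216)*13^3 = -51726168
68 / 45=1.51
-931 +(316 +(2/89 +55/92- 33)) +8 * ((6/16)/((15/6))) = -26454597/40940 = -646.18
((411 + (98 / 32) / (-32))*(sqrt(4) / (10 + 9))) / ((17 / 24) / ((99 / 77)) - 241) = -5680341 / 31577696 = -0.18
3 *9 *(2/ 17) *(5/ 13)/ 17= 270/ 3757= 0.07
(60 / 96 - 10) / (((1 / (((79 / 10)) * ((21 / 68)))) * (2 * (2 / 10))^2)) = -142.95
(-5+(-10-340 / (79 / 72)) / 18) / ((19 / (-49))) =793310 / 13509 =58.72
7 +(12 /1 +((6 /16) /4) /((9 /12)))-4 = 121 /8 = 15.12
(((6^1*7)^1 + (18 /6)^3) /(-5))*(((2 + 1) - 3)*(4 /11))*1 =0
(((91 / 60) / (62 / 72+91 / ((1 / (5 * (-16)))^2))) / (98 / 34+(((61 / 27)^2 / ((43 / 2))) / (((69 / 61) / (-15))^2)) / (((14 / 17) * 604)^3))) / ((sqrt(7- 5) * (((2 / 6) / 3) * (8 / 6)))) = 78523912194176052074016 * sqrt(2) / 25751778480351670754300652755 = 0.00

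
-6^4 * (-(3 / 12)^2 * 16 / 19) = 1296 / 19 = 68.21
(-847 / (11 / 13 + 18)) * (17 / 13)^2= -76.85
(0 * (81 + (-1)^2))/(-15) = 0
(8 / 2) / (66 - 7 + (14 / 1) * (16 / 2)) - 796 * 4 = -544460 / 171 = -3183.98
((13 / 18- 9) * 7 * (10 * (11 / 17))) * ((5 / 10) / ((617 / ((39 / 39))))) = -57365 / 188802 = -0.30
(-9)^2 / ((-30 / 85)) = -459 / 2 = -229.50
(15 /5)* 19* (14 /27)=266 /9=29.56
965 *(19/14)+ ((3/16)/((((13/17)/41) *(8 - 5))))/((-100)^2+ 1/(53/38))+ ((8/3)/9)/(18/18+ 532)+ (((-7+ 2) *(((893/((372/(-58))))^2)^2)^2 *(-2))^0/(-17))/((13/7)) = 19019872188302305/14523287137632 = 1309.61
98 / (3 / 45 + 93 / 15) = 735 / 47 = 15.64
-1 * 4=-4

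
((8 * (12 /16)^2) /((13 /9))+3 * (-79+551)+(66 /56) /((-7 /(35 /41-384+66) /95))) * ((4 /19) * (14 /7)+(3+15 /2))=70897.71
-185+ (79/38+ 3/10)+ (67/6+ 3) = -96019/570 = -168.45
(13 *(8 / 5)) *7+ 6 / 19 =145.92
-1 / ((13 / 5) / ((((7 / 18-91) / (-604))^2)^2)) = -35382282729605 / 181627300110716928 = -0.00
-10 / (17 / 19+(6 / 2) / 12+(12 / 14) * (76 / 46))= -24472 / 6267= -3.90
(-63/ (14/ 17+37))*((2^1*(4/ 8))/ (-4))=1071/ 2572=0.42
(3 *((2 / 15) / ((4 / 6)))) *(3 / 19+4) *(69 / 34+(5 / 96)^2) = 25151783 / 4961280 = 5.07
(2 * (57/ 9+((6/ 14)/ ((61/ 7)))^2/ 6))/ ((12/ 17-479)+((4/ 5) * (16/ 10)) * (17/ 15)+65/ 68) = -1201959500/ 45154829893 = -0.03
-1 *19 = -19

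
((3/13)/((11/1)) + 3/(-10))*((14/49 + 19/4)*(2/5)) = -0.56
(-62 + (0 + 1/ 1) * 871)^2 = 654481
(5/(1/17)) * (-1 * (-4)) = 340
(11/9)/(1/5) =55/9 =6.11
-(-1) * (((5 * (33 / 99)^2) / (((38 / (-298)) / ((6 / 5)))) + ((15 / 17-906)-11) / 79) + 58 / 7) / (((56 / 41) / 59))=-5534147077 / 15003996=-368.84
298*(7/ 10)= 1043/ 5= 208.60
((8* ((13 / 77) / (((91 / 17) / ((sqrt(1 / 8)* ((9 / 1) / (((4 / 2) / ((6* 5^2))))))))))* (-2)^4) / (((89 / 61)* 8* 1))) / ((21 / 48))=44798400* sqrt(2) / 335797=188.67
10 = 10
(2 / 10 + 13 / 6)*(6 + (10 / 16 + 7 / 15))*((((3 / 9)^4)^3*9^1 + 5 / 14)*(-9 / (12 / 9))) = -17839844039 / 440899200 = -40.46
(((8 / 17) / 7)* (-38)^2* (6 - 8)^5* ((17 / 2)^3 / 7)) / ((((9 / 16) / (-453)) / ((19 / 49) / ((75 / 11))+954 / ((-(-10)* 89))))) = 11911567917228032 / 48080025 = 247744628.19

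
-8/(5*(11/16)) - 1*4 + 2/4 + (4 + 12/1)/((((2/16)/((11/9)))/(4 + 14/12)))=2383333/2970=802.47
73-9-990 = -926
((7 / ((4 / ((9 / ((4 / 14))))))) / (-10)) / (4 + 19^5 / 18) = -3969 / 99046840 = -0.00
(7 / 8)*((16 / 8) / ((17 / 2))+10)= 609 / 68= 8.96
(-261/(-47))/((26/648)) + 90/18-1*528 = -384.60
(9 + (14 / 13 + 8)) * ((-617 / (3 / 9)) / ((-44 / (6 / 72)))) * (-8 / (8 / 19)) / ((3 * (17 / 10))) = -13774525 / 58344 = -236.09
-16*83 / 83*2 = -32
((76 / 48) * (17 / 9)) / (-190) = -17 / 1080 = -0.02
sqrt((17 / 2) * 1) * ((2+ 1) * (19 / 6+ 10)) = 79 * sqrt(34) / 4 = 115.16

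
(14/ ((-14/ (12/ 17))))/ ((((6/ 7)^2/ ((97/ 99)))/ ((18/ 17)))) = -9506/ 9537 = -1.00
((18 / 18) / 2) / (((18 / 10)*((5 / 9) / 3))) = 3 / 2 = 1.50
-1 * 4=-4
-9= -9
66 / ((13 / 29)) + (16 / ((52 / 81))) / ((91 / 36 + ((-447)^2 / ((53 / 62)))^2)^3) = 322767538618714880664777049004390871022855257857214 / 2192256009427008071390857699611847945489077979471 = 147.23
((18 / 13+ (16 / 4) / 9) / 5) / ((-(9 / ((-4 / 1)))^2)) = -3424 / 47385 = -0.07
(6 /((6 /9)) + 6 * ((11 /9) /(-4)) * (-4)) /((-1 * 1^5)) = -49 /3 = -16.33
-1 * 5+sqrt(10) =-5+sqrt(10) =-1.84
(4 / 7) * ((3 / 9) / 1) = 4 / 21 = 0.19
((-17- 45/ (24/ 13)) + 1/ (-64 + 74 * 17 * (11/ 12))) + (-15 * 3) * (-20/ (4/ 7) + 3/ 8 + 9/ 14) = 272241733/ 182980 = 1487.82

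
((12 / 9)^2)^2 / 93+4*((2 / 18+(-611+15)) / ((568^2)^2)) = 6661515215233 / 196020421604352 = 0.03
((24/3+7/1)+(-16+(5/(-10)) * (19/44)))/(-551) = 107/48488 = 0.00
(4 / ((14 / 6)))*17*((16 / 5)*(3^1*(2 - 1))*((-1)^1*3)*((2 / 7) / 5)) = -58752 / 1225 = -47.96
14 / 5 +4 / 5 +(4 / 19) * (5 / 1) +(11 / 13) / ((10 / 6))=6373 / 1235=5.16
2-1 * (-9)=11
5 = 5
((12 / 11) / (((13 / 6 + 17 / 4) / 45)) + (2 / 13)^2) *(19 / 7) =20.83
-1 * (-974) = 974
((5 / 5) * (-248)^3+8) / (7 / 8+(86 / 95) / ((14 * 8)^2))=-3029445995520 / 173801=-17430544.10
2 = 2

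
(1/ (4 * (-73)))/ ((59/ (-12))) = 0.00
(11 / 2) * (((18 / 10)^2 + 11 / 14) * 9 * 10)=1992.73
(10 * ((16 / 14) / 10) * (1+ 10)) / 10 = 44 / 35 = 1.26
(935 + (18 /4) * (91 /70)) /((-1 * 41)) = -18817 /820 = -22.95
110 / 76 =55 / 38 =1.45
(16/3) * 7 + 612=1948/3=649.33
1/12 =0.08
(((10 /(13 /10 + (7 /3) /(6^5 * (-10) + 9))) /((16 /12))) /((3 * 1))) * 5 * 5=145783125 /3032219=48.08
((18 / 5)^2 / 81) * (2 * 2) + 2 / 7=162 / 175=0.93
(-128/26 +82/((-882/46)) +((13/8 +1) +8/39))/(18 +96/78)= -58427/176400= -0.33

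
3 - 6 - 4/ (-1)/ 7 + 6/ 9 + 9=152/ 21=7.24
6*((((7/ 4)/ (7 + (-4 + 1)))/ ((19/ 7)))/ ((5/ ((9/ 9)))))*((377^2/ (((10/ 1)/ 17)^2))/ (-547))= -6038066307/ 41572000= -145.24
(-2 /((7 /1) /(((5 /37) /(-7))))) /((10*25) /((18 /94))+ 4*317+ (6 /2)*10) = 45 /21241108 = 0.00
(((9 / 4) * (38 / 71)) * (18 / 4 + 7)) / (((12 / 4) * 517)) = 1311 / 146828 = 0.01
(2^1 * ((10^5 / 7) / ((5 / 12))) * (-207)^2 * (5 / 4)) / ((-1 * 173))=-25709400000 / 1211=-21229892.65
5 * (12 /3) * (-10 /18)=-100 /9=-11.11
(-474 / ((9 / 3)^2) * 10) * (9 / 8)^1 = -592.50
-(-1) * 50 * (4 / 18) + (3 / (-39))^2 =16909 / 1521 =11.12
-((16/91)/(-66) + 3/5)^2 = -80442961/225450225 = -0.36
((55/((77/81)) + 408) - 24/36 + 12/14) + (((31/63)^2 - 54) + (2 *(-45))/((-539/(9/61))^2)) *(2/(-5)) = 42691564152197/87563319921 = 487.55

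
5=5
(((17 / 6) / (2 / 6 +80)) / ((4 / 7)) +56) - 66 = -19161 / 1928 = -9.94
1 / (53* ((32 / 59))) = 59 / 1696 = 0.03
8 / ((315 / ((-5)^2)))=40 / 63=0.63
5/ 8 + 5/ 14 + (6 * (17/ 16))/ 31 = 1031/ 868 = 1.19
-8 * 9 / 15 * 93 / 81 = -248 / 45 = -5.51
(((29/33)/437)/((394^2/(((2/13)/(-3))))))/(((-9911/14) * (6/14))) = 1421/648979781764743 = 0.00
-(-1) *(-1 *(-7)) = 7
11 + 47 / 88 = 11.53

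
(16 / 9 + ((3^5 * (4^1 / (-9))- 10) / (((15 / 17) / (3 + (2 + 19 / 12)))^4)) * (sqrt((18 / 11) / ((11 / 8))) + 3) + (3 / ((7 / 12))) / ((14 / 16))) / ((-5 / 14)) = 9404807698390091 / 2245320000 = 4188626.88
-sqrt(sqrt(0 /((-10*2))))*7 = 0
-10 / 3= -3.33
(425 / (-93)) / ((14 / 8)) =-1700 / 651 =-2.61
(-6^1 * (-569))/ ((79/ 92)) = 314088/ 79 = 3975.80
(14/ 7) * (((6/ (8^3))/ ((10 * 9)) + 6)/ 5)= 46081/ 19200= 2.40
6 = 6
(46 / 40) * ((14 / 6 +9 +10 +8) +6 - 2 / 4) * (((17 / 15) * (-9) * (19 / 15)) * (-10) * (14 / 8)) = 10868627 / 1200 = 9057.19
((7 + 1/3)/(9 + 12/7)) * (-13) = -8.90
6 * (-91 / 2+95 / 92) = -12273 / 46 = -266.80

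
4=4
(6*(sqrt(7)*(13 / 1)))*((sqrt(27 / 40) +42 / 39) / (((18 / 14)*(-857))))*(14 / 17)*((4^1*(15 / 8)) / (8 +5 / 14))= -0.26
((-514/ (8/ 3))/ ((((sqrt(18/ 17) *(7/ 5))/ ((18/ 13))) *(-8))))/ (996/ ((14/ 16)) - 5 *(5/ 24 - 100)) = 34695 *sqrt(34)/ 14302964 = 0.01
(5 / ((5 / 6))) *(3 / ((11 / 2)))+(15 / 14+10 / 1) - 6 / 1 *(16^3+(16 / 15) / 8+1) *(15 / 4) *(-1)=7099388 / 77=92199.84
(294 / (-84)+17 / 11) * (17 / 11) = -731 / 242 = -3.02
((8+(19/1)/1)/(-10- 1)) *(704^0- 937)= 25272/11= 2297.45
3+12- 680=-665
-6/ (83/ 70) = -420/ 83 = -5.06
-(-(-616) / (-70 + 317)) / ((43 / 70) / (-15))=646800 / 10621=60.90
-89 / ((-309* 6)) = 89 / 1854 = 0.05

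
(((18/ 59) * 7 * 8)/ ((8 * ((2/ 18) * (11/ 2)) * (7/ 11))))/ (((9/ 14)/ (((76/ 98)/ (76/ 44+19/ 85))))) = 2805/ 826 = 3.40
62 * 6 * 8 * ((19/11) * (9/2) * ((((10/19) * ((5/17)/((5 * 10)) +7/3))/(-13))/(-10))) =2662776/12155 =219.07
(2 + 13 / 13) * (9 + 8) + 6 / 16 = 411 / 8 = 51.38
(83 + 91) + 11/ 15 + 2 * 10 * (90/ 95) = 193.68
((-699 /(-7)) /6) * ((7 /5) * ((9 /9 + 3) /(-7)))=-466 /35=-13.31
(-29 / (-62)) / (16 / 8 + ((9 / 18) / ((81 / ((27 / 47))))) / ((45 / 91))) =184005 / 789601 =0.23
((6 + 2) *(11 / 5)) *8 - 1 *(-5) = 729 / 5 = 145.80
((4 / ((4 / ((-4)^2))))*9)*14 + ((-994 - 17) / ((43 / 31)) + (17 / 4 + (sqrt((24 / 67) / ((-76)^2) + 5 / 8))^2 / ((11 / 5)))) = 118218633171 / 91523608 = 1291.67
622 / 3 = 207.33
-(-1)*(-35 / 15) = -7 / 3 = -2.33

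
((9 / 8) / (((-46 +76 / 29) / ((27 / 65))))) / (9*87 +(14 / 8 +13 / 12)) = -0.00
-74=-74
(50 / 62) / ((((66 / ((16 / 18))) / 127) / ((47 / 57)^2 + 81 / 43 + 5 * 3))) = 31162764700 / 1286282349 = 24.23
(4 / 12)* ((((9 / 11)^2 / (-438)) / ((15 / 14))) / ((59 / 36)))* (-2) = 1512 / 2605735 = 0.00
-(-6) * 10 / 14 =30 / 7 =4.29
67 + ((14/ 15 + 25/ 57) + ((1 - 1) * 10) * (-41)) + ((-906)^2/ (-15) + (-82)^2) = -13660058/ 285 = -47930.03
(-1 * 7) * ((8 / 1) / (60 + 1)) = -56 / 61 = -0.92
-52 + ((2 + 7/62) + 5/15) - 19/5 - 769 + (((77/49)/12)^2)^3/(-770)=-626894030708653637/762316728606720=-822.35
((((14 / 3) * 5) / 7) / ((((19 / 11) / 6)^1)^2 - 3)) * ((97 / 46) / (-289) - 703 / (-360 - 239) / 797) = 268347089340 / 40323094394887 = 0.01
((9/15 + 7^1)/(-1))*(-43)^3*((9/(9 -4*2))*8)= 217531152/5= 43506230.40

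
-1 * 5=-5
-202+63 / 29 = -5795 / 29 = -199.83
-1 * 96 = -96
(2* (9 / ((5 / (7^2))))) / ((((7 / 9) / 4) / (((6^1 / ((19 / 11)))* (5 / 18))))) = 16632 / 19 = 875.37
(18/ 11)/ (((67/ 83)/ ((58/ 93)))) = 28884/ 22847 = 1.26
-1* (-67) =67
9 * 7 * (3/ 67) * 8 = 1512/ 67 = 22.57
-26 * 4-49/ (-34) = -3487/ 34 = -102.56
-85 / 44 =-1.93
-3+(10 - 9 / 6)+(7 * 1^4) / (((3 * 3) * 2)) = 53 / 9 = 5.89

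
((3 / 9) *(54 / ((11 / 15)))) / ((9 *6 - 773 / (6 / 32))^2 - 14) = 243 / 163884941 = 0.00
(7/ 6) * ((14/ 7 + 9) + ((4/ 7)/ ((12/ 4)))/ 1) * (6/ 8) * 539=126665/ 24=5277.71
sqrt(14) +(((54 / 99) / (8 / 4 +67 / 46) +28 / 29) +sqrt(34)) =18992 / 16907 +sqrt(14) +sqrt(34) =10.70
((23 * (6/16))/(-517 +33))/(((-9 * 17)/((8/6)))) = 23/148104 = 0.00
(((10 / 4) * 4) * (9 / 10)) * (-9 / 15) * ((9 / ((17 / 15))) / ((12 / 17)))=-243 / 4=-60.75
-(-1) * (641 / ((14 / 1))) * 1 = 641 / 14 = 45.79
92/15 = 6.13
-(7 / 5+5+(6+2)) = -72 / 5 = -14.40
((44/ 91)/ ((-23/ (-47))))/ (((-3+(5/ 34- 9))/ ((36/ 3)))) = -843744/ 843479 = -1.00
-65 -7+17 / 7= -487 / 7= -69.57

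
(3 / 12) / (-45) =-1 / 180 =-0.01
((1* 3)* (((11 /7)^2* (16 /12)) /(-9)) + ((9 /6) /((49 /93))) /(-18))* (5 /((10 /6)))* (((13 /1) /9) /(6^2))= -28795 /190512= -0.15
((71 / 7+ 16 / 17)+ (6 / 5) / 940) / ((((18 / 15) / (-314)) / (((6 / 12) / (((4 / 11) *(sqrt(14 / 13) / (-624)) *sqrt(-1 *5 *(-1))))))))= 69598257157 *sqrt(910) / 1957550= 1072521.97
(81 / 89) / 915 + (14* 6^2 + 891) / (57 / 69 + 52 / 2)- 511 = -459.00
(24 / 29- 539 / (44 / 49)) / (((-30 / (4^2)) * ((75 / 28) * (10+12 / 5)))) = 62804 / 6525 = 9.63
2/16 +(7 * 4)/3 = 227/24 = 9.46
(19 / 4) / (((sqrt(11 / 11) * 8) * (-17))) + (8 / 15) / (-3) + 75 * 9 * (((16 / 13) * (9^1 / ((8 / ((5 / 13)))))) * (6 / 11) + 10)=316094440187 / 45508320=6945.86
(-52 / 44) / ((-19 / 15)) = 195 / 209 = 0.93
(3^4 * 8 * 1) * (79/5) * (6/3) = 102384/5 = 20476.80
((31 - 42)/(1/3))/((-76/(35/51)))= 385/1292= 0.30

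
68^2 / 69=4624 / 69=67.01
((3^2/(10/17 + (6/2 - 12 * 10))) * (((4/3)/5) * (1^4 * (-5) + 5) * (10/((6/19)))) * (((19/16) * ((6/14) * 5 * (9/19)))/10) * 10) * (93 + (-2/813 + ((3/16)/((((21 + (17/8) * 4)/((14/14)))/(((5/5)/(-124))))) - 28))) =0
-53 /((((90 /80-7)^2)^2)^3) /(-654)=1821066133504 /37994614976626185084807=0.00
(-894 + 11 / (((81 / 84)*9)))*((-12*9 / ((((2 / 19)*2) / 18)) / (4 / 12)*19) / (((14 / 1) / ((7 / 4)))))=117469761 / 2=58734880.50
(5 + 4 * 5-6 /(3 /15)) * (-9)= 45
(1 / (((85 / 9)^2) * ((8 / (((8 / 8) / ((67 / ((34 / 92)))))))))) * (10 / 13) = 81 / 13622440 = 0.00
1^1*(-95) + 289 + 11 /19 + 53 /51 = 195.62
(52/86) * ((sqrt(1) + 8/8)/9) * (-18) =-104/43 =-2.42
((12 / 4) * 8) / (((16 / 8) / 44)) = 528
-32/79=-0.41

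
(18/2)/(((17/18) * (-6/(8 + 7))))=-405/17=-23.82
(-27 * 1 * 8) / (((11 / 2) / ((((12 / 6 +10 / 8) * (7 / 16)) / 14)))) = -351 / 88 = -3.99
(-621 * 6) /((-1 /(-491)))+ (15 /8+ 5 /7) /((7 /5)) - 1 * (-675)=-716885347 /392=-1828789.15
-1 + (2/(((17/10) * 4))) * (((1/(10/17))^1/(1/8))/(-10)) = -7/5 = -1.40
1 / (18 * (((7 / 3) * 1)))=1 / 42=0.02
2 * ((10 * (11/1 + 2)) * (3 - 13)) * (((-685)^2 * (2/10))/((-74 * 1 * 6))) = 60999250/111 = 549542.79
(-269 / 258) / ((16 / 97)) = -26093 / 4128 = -6.32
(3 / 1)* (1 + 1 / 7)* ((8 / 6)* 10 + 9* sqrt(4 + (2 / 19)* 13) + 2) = 368 / 7 + 216* sqrt(1938) / 133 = 124.07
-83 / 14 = -5.93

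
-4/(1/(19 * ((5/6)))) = -63.33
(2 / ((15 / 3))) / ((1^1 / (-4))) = -8 / 5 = -1.60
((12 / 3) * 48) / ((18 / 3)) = 32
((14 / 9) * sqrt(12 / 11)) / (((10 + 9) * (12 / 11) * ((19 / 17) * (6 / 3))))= 119 * sqrt(33) / 19494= 0.04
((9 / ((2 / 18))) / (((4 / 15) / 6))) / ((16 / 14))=25515 / 16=1594.69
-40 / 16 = -5 / 2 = -2.50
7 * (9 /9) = 7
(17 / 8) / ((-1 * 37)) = -17 / 296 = -0.06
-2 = -2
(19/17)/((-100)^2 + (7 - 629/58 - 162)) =1102/9696477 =0.00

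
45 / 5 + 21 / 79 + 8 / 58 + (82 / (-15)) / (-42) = 6880291 / 721665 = 9.53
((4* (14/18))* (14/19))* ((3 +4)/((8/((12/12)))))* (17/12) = 5831/2052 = 2.84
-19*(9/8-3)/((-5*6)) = -19/16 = -1.19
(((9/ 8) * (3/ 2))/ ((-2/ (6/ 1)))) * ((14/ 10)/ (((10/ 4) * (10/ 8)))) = -567/ 250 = -2.27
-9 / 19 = -0.47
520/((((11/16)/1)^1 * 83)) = 8320/913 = 9.11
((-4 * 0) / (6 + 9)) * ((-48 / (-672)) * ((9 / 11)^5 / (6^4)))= 0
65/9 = 7.22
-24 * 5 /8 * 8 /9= -40 /3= -13.33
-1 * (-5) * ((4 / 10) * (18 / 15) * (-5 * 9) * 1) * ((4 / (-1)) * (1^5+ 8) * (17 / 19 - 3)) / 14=-584.66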